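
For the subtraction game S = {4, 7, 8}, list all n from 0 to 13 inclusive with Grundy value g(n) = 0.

0, 1, 2, 3, 12, 13

Grundy values for subtraction set {4, 7, 8}:
k:     0  1  2  3  4  5  6  7  8  9 10 11 12 13
g(k):  0  0  0  0  1  1  1  1  2  2  2  2  0  0
The P-positions (g = 0) in 0..13 are 0, 1, 2, 3, 12, 13.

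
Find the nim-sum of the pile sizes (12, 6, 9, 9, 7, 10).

In binary:
  1100  (12)
  0110  (6)
  1001  (9)
  1001  (9)
  0111  (7)
  1010  (10)
  ----
  0111  (7)

7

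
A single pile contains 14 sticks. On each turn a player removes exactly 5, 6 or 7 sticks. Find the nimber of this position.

Grundy values for subtraction set {5, 6, 7}:
g(0) = mex{} = 0
g(1) = mex{} = 0
g(2) = mex{} = 0
g(3) = mex{} = 0
g(4) = mex{} = 0
g(5) = mex{0} = 1
g(6) = mex{0} = 1
g(7) = mex{0} = 1
g(8) = mex{0} = 1
g(9) = mex{0} = 1
g(10) = mex{0,1} = 2
g(11) = mex{0,1} = 2
g(12) = mex{1} = 0
g(13) = mex{1} = 0
g(14) = mex{1} = 0
So g(14) = 0.

0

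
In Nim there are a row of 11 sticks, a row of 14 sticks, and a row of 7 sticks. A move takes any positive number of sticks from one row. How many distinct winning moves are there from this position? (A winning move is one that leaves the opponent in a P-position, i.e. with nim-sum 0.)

Compute the nim-sum pairwise:
11 ⊕ 14 = 5
5 ⊕ 7 = 2
The overall nim-sum is X = 2. A row of size p has a winning move iff p XOR X < p (reduce it to p XOR X).
  11: 11 XOR 2 = 9 < 11 — winning move (to 9).
  14: 14 XOR 2 = 12 < 14 — winning move (to 12).
  7: 7 XOR 2 = 5 < 7 — winning move (to 5).
That gives 3 winning moves.

3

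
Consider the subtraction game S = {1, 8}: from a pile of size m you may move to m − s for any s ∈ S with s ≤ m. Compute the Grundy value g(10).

1

Compute g(0), g(1), … for moves {1, 8}:
g(0) = mex{} = 0
g(1) = mex{0} = 1
g(2) = mex{1} = 0
g(3) = mex{0} = 1
g(4) = mex{1} = 0
g(5) = mex{0} = 1
g(6) = mex{1} = 0
g(7) = mex{0} = 1
g(8) = mex{0,1} = 2
g(9) = mex{1,2} = 0
g(10) = mex{0} = 1
So g(10) = 1.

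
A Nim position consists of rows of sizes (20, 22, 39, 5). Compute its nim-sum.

32

In binary:
  010100  (20)
  010110  (22)
  100111  (39)
  000101  (5)
  ------
  100000  (32)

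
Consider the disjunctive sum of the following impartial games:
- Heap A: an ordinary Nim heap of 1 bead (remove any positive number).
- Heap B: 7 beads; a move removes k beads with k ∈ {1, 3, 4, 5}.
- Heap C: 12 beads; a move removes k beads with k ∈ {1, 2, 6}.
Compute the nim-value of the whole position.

Heap A is a plain Nim heap of size 1, so its Grundy value is 1.
For heap B, compute g(0), g(1), … with moves {1, 3, 4, 5}:
g(0) = mex{} = 0
g(1) = mex{0} = 1
g(2) = mex{1} = 0
g(3) = mex{0} = 1
g(4) = mex{0,1} = 2
g(5) = mex{0,1,2} = 3
g(6) = mex{0,1,3} = 2
g(7) = mex{0,1,2} = 3
So g(7) = 3.
Build the Grundy sequence for heap C with g(k) = mex{g(k−s) : s ∈ {1, 2, 6}, s ≤ k}:
g(0) = mex{} = 0
g(1) = mex{0} = 1
g(2) = mex{0,1} = 2
g(3) = mex{1,2} = 0
g(4) = mex{0,2} = 1
g(5) = mex{0,1} = 2
g(6) = mex{0,1,2} = 3
g(7) = mex{1,2,3} = 0
g(8) = mex{0,2,3} = 1
g(9) = mex{0,1} = 2
g(10) = mex{1,2} = 0
g(11) = mex{0,2} = 1
g(12) = mex{0,1,3} = 2
So g(12) = 2.
By the Sprague-Grundy theorem, the Grundy value of a sum of independent games is the XOR of the component values.
Combined value = 1 XOR 3 XOR 2 = 0.

0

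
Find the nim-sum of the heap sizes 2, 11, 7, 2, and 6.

Nim-sum: 2 ⊕ 11 ⊕ 7 ⊕ 2 ⊕ 6 = 10.

10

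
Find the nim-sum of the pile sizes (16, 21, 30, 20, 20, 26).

Nim-sum: 16 XOR 21 XOR 30 XOR 20 XOR 20 XOR 26 = 1.

1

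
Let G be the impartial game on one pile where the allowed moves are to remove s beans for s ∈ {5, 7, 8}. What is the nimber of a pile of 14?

0

Build the Grundy sequence with g(k) = mex{g(k−s) : s ∈ {5, 7, 8}, s ≤ k}:
g(0) = mex{} = 0
g(1) = mex{} = 0
g(2) = mex{} = 0
g(3) = mex{} = 0
g(4) = mex{} = 0
g(5) = mex{0} = 1
g(6) = mex{0} = 1
g(7) = mex{0} = 1
g(8) = mex{0} = 1
g(9) = mex{0} = 1
g(10) = mex{0,1} = 2
g(11) = mex{0,1} = 2
g(12) = mex{0,1} = 2
g(13) = mex{1} = 0
g(14) = mex{1} = 0
So g(14) = 0.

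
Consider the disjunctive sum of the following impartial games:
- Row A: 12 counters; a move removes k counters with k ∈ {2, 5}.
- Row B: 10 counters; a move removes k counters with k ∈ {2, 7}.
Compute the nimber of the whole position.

Build the Grundy sequence for row A with g(k) = mex{g(k−s) : s ∈ {2, 5}, s ≤ k}:
k:     0  1  2  3  4  5  6  7  8  9 10 11 12
g(k):  0  0  1  1  0  2  1  0  0  1  1  0  2
So g(12) = 2.
Build the Grundy sequence for row B with g(k) = mex{g(k−s) : s ∈ {2, 7}, s ≤ k}:
g(0) = mex{} = 0
g(1) = mex{} = 0
g(2) = mex{0} = 1
g(3) = mex{0} = 1
g(4) = mex{1} = 0
g(5) = mex{1} = 0
g(6) = mex{0} = 1
g(7) = mex{0} = 1
g(8) = mex{0,1} = 2
g(9) = mex{1} = 0
g(10) = mex{1,2} = 0
So g(10) = 0.
The value of a disjunctive sum is the nim-sum of the parts.
Combined value = 2 XOR 0 = 2.

2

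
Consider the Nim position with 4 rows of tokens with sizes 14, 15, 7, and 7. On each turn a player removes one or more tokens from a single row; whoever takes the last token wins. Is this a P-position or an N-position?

Nim-sum: 14 XOR 15 XOR 7 XOR 7 = 1.
The nim-sum is 1 ≠ 0, so this is an N-position: the player to move can win.

N-position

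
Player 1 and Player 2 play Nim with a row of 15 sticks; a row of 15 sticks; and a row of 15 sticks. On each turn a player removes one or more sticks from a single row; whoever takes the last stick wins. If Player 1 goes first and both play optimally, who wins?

Nim-sum: 15 XOR 15 XOR 15 = 15.
The nim-sum is 15 ≠ 0, so this is an N-position: the player to move can win; Player 1 has a winning move.

Player 1 wins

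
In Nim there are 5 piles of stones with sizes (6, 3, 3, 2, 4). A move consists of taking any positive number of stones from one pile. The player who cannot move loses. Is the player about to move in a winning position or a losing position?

Compute the nim-sum pairwise:
6 XOR 3 = 5
5 XOR 3 = 6
6 XOR 2 = 4
4 XOR 4 = 0
The nim-sum is 0, so this is a P-position: the player to move is in a losing position under optimal play.

Losing position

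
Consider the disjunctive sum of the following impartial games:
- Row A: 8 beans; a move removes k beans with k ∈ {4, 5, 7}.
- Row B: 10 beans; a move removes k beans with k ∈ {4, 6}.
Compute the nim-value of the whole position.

For row A, compute g(0), g(1), … with moves {4, 5, 7}:
g(0) = mex{} = 0
g(1) = mex{} = 0
g(2) = mex{} = 0
g(3) = mex{} = 0
g(4) = mex{0} = 1
g(5) = mex{0} = 1
g(6) = mex{0} = 1
g(7) = mex{0} = 1
g(8) = mex{0,1} = 2
So g(8) = 2.
Build the Grundy sequence for row B with g(k) = mex{g(k−s) : s ∈ {4, 6}, s ≤ k}:
k:     0  1  2  3  4  5  6  7  8  9 10
g(k):  0  0  0  0  1  1  1  1  2  2  0
So g(10) = 0.
The value of a disjunctive sum is the nim-sum of the parts.
Combined value = 2 XOR 0 = 2.

2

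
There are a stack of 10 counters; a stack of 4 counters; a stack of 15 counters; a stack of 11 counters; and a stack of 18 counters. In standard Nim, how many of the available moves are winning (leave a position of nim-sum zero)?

Compute the nim-sum pairwise:
10 XOR 4 = 14
14 XOR 15 = 1
1 XOR 11 = 10
10 XOR 18 = 24
The overall nim-sum is X = 24. A stack of size p has a winning move iff p XOR X < p (reduce it to p XOR X).
  10: 10 XOR 24 = 18 ≥ 10 — no move.
  4: 4 XOR 24 = 28 ≥ 4 — no move.
  15: 15 XOR 24 = 23 ≥ 15 — no move.
  11: 11 XOR 24 = 19 ≥ 11 — no move.
  18: 18 XOR 24 = 10 < 18 — winning move (to 10).
That gives 1 winning move.

1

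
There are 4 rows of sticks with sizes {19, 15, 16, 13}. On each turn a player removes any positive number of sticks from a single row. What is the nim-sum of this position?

Bitwise XOR of the heap sizes:
  10011  (19)
  01111  (15)
  10000  (16)
  01101  (13)
  -----
  00001  (1)

1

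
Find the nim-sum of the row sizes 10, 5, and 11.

4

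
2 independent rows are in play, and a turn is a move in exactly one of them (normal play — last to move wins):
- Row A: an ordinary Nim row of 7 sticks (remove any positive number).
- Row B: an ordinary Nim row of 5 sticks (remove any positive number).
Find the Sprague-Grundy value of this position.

2

Row A is a plain Nim row of size 7, so its Grundy value is 7.
Row B is a plain Nim row of size 5, so its Grundy value is 5.
The value of a disjunctive sum is the nim-sum of the parts.
Combined value = 7 XOR 5 = 2.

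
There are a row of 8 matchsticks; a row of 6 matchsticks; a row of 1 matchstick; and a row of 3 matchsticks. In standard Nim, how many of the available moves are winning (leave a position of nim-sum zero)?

Nim-sum: 8 ^ 6 ^ 1 ^ 3 = 12.
The overall nim-sum is X = 12. A row of size p has a winning move iff p XOR X < p (reduce it to p XOR X).
  8: 8 XOR 12 = 4 < 8 — winning move (to 4).
  6: 6 XOR 12 = 10 ≥ 6 — no move.
  1: 1 XOR 12 = 13 ≥ 1 — no move.
  3: 3 XOR 12 = 15 ≥ 3 — no move.
That gives 1 winning move.

1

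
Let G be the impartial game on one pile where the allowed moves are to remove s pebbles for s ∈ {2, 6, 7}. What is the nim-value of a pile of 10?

3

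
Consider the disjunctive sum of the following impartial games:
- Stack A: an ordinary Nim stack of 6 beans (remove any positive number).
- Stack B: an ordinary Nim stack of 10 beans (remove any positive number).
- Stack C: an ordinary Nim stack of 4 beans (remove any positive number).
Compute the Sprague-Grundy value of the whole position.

8

Stack A is a plain Nim stack of size 6, so its Grundy value is 6.
Stack B is a plain Nim stack of size 10, so its Grundy value is 10.
Stack C is a plain Nim stack of size 4, so its Grundy value is 4.
The value of a disjunctive sum is the nim-sum of the parts.
Combined value = 6 XOR 10 XOR 4 = 8.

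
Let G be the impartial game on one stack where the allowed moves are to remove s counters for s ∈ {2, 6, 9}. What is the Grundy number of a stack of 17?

1

Grundy values for subtraction set {2, 6, 9}:
k:     0  1  2  3  4  5  6  7  8  9 10 11 12 13 14 15 16 17
g(k):  0  0  1  1  0  0  1  1  0  2  1  3  0  2  1  0  0  1
So g(17) = 1.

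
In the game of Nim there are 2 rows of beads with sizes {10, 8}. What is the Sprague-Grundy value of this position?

Compute the nim-sum pairwise:
10 ^ 8 = 2

2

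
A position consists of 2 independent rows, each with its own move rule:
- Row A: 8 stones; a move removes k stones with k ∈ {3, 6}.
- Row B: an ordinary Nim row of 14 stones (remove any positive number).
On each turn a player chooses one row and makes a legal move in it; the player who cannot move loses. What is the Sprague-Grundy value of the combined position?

For row A, compute g(0), g(1), … with moves {3, 6}:
k:     0  1  2  3  4  5  6  7  8
g(k):  0  0  0  1  1  1  2  2  2
So g(8) = 2.
Row B is a plain Nim row of size 14, so its Grundy value is 14.
The value of a disjunctive sum is the nim-sum of the parts.
Combined value = 2 ⊕ 14 = 12.

12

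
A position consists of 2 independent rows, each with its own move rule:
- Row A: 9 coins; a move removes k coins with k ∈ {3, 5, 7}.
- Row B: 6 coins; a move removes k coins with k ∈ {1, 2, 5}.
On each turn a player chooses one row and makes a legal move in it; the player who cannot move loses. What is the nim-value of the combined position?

Grundy values for row A (subtraction set {3, 5, 7}):
k:     0  1  2  3  4  5  6  7  8  9
g(k):  0  0  0  1  1  1  2  2  2  3
So g(9) = 3.
Build the Grundy sequence for row B with g(k) = mex{g(k−s) : s ∈ {1, 2, 5}, s ≤ k}:
k:     0  1  2  3  4  5  6
g(k):  0  1  2  0  1  2  0
So g(6) = 0.
The value of a disjunctive sum is the nim-sum of the parts.
Combined value = 3 ⊕ 0 = 3.

3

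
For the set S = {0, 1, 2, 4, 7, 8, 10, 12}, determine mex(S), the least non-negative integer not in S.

The values 0, 1, 2 are all present; 3 is the first non-negative integer missing from the set.

3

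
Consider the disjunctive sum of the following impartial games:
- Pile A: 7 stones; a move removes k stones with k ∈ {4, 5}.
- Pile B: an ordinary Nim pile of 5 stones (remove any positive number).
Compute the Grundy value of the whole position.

4

For pile A, compute g(0), g(1), … with moves {4, 5}:
g(0) = mex{} = 0
g(1) = mex{} = 0
g(2) = mex{} = 0
g(3) = mex{} = 0
g(4) = mex{0} = 1
g(5) = mex{0} = 1
g(6) = mex{0} = 1
g(7) = mex{0} = 1
So g(7) = 1.
Pile B is a plain Nim pile of size 5, so its Grundy value is 5.
By the Sprague-Grundy theorem, the Grundy value of a sum of independent games is the XOR of the component values.
Combined value = 1 XOR 5 = 4.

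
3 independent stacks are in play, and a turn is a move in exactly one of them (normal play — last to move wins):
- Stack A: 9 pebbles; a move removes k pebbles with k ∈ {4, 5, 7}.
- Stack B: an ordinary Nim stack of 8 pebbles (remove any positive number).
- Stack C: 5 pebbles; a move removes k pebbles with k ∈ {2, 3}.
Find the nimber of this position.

Grundy values for stack A (subtraction set {4, 5, 7}):
k:     0  1  2  3  4  5  6  7  8  9
g(k):  0  0  0  0  1  1  1  1  2  2
So g(9) = 2.
Stack B is a plain Nim stack of size 8, so its Grundy value is 8.
Grundy values for stack C (subtraction set {2, 3}):
k:     0  1  2  3  4  5
g(k):  0  0  1  1  2  0
So g(5) = 0.
The value of a disjunctive sum is the nim-sum of the parts.
Combined value = 2 XOR 8 XOR 0 = 10.

10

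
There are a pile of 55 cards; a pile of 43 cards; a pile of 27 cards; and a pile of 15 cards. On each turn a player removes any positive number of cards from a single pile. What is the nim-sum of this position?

Bitwise XOR of the heap sizes:
  110111  (55)
  101011  (43)
  011011  (27)
  001111  (15)
  ------
  001000  (8)

8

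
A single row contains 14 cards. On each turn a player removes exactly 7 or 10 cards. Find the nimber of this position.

Build the Grundy sequence with g(k) = mex{g(k−s) : s ∈ {7, 10}, s ≤ k}:
g(0) = mex{} = 0
g(1) = mex{} = 0
g(2) = mex{} = 0
g(3) = mex{} = 0
g(4) = mex{} = 0
g(5) = mex{} = 0
g(6) = mex{} = 0
g(7) = mex{0} = 1
g(8) = mex{0} = 1
g(9) = mex{0} = 1
g(10) = mex{0} = 1
g(11) = mex{0} = 1
g(12) = mex{0} = 1
g(13) = mex{0} = 1
g(14) = mex{0,1} = 2
So g(14) = 2.

2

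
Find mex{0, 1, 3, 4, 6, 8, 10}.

2

The values 0, 1 are all present; 2 is the first non-negative integer missing from the set.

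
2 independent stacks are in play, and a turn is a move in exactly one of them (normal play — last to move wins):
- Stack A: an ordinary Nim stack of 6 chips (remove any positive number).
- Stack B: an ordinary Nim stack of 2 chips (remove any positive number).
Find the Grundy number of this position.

Stack A is a plain Nim stack of size 6, so its Grundy value is 6.
Stack B is a plain Nim stack of size 2, so its Grundy value is 2.
By the Sprague-Grundy theorem, the Grundy value of a sum of independent games is the XOR of the component values.
Combined value = 6 XOR 2 = 4.

4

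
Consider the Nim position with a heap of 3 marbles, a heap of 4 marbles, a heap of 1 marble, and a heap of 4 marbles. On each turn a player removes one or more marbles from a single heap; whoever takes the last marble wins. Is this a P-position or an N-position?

N-position

Nim-sum: 3 ^ 4 ^ 1 ^ 4 = 2.
The nim-sum is 2 ≠ 0, so this is an N-position: the player to move can win.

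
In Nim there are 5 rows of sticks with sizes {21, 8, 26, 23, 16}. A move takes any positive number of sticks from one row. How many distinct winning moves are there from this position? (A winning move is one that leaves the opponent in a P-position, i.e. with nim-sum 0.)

0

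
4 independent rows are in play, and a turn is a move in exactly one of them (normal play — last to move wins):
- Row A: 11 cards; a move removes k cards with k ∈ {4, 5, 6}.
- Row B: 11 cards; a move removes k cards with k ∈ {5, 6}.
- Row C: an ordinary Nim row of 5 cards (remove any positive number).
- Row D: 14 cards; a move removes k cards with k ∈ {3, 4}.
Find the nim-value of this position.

5

Build the Grundy sequence for row A with g(k) = mex{g(k−s) : s ∈ {4, 5, 6}, s ≤ k}:
g(0) = mex{} = 0
g(1) = mex{} = 0
g(2) = mex{} = 0
g(3) = mex{} = 0
g(4) = mex{0} = 1
g(5) = mex{0} = 1
g(6) = mex{0} = 1
g(7) = mex{0} = 1
g(8) = mex{0,1} = 2
g(9) = mex{0,1} = 2
g(10) = mex{1} = 0
g(11) = mex{1} = 0
So g(11) = 0.
For row B, compute g(0), g(1), … with moves {5, 6}:
g(0) = mex{} = 0
g(1) = mex{} = 0
g(2) = mex{} = 0
g(3) = mex{} = 0
g(4) = mex{} = 0
g(5) = mex{0} = 1
g(6) = mex{0} = 1
g(7) = mex{0} = 1
g(8) = mex{0} = 1
g(9) = mex{0} = 1
g(10) = mex{0,1} = 2
g(11) = mex{1} = 0
So g(11) = 0.
Row C is a plain Nim row of size 5, so its Grundy value is 5.
Build the Grundy sequence for row D with g(k) = mex{g(k−s) : s ∈ {3, 4}, s ≤ k}:
g(0) = mex{} = 0
g(1) = mex{} = 0
g(2) = mex{} = 0
g(3) = mex{0} = 1
g(4) = mex{0} = 1
g(5) = mex{0} = 1
g(6) = mex{0,1} = 2
g(7) = mex{1} = 0
g(8) = mex{1} = 0
g(9) = mex{1,2} = 0
g(10) = mex{0,2} = 1
g(11) = mex{0} = 1
g(12) = mex{0} = 1
g(13) = mex{0,1} = 2
g(14) = mex{1} = 0
So g(14) = 0.
The value of a disjunctive sum is the nim-sum of the parts.
Combined value = 0 XOR 0 XOR 5 XOR 0 = 5.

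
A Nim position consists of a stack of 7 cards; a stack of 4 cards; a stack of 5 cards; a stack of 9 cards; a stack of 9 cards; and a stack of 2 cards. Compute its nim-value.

4

Write each in binary and XOR column by column:
  0111  (7)
  0100  (4)
  0101  (5)
  1001  (9)
  1001  (9)
  0010  (2)
  ----
  0100  (4)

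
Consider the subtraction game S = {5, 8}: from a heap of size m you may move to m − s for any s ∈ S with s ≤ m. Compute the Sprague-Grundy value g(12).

Grundy values for subtraction set {5, 8}:
k:     0  1  2  3  4  5  6  7  8  9 10 11 12
g(k):  0  0  0  0  0  1  1  1  1  1  2  2  2
So g(12) = 2.

2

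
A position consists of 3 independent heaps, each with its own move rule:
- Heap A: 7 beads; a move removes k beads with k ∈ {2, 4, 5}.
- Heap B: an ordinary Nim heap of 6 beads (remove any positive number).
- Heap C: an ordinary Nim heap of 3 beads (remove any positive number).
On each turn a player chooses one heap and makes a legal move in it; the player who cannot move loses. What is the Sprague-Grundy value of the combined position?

5

For heap A, compute g(0), g(1), … with moves {2, 4, 5}:
k:     0  1  2  3  4  5  6  7
g(k):  0  0  1  1  2  2  3  0
So g(7) = 0.
Heap B is a plain Nim heap of size 6, so its Grundy value is 6.
Heap C is a plain Nim heap of size 3, so its Grundy value is 3.
By the Sprague-Grundy theorem, the Grundy value of a sum of independent games is the XOR of the component values.
Combined value = 0 XOR 6 XOR 3 = 5.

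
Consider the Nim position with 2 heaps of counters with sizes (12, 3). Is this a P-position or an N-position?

N-position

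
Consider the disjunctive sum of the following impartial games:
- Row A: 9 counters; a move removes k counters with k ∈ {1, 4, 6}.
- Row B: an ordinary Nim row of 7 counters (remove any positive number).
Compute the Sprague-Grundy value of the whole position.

5

Grundy values for row A (subtraction set {1, 4, 6}):
g(0) = mex{} = 0
g(1) = mex{0} = 1
g(2) = mex{1} = 0
g(3) = mex{0} = 1
g(4) = mex{0,1} = 2
g(5) = mex{1,2} = 0
g(6) = mex{0} = 1
g(7) = mex{1} = 0
g(8) = mex{0,2} = 1
g(9) = mex{0,1} = 2
So g(9) = 2.
Row B is a plain Nim row of size 7, so its Grundy value is 7.
By the Sprague-Grundy theorem, the Grundy value of a sum of independent games is the XOR of the component values.
Combined value = 2 XOR 7 = 5.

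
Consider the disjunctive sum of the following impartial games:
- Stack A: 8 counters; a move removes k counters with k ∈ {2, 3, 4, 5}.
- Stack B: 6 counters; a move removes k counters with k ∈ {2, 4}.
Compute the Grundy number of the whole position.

Grundy values for stack A (subtraction set {2, 3, 4, 5}):
g(0) = mex{} = 0
g(1) = mex{} = 0
g(2) = mex{0} = 1
g(3) = mex{0} = 1
g(4) = mex{0,1} = 2
g(5) = mex{0,1} = 2
g(6) = mex{0,1,2} = 3
g(7) = mex{1,2} = 0
g(8) = mex{1,2,3} = 0
So g(8) = 0.
Grundy values for stack B (subtraction set {2, 4}):
k:     0  1  2  3  4  5  6
g(k):  0  0  1  1  2  2  0
So g(6) = 0.
By the Sprague-Grundy theorem, the Grundy value of a sum of independent games is the XOR of the component values.
Combined value = 0 ⊕ 0 = 0.

0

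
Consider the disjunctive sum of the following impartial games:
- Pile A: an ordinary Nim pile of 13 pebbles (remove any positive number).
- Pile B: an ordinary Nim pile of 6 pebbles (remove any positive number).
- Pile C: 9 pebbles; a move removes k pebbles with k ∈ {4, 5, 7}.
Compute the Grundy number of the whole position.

9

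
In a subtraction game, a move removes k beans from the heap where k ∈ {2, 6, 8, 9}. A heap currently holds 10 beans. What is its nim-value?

3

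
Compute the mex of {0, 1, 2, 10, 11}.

3

The values 0, 1, 2 are all present; 3 is the first non-negative integer missing from the set.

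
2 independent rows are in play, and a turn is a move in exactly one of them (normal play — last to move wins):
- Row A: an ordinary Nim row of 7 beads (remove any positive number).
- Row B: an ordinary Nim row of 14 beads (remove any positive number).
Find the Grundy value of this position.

Row A is a plain Nim row of size 7, so its Grundy value is 7.
Row B is a plain Nim row of size 14, so its Grundy value is 14.
The value of a disjunctive sum is the nim-sum of the parts.
Combined value = 7 XOR 14 = 9.

9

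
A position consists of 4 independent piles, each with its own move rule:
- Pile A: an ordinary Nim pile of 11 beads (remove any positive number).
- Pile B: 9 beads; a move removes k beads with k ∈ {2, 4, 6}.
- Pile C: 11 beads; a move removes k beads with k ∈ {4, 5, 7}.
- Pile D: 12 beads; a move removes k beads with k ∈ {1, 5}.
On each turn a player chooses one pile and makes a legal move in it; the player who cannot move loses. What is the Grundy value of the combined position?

Pile A is a plain Nim pile of size 11, so its Grundy value is 11.
Build the Grundy sequence for pile B with g(k) = mex{g(k−s) : s ∈ {2, 4, 6}, s ≤ k}:
g(0) = mex{} = 0
g(1) = mex{} = 0
g(2) = mex{0} = 1
g(3) = mex{0} = 1
g(4) = mex{0,1} = 2
g(5) = mex{0,1} = 2
g(6) = mex{0,1,2} = 3
g(7) = mex{0,1,2} = 3
g(8) = mex{1,2,3} = 0
g(9) = mex{1,2,3} = 0
So g(9) = 0.
For pile C, compute g(0), g(1), … with moves {4, 5, 7}:
k:     0  1  2  3  4  5  6  7  8  9 10 11
g(k):  0  0  0  0  1  1  1  1  2  2  2  0
So g(11) = 0.
Build the Grundy sequence for pile D with g(k) = mex{g(k−s) : s ∈ {1, 5}, s ≤ k}:
g(0) = mex{} = 0
g(1) = mex{0} = 1
g(2) = mex{1} = 0
g(3) = mex{0} = 1
g(4) = mex{1} = 0
g(5) = mex{0} = 1
g(6) = mex{1} = 0
g(7) = mex{0} = 1
g(8) = mex{1} = 0
g(9) = mex{0} = 1
g(10) = mex{1} = 0
g(11) = mex{0} = 1
g(12) = mex{1} = 0
So g(12) = 0.
The value of a disjunctive sum is the nim-sum of the parts.
Combined value = 11 XOR 0 XOR 0 XOR 0 = 11.

11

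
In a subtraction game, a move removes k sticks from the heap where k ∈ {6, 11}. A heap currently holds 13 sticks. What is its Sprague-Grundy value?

Grundy values for subtraction set {6, 11}:
k:     0  1  2  3  4  5  6  7  8  9 10 11 12 13
g(k):  0  0  0  0  0  0  1  1  1  1  1  1  2  2
So g(13) = 2.

2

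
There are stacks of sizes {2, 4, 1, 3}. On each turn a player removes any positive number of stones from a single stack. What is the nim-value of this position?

Compute the nim-sum pairwise:
2 ^ 4 = 6
6 ^ 1 = 7
7 ^ 3 = 4

4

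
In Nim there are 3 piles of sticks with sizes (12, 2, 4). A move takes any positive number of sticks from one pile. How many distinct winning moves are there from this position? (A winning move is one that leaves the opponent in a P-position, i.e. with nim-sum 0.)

In binary:
  1100  (12)
  0010  (2)
  0100  (4)
  ----
  1010  (10)
The overall nim-sum is X = 10. A pile of size p has a winning move iff p XOR X < p (reduce it to p XOR X).
  12: 12 XOR 10 = 6 < 12 — winning move (to 6).
  2: 2 XOR 10 = 8 ≥ 2 — no move.
  4: 4 XOR 10 = 14 ≥ 4 — no move.
That gives 1 winning move.

1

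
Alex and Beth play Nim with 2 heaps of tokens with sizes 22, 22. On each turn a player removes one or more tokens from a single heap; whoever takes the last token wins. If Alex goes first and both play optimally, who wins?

Beth wins

Nim-sum: 22 XOR 22 = 0.
The nim-sum is 0, so this is a P-position: the player to move is in a losing position under optimal play; Alex is about to move from it and so loses — Beth wins.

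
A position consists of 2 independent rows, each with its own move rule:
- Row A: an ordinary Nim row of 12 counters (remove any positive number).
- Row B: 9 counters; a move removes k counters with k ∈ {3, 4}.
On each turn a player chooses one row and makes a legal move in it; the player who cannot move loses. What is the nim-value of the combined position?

Row A is a plain Nim row of size 12, so its Grundy value is 12.
Build the Grundy sequence for row B with g(k) = mex{g(k−s) : s ∈ {3, 4}, s ≤ k}:
g(0) = mex{} = 0
g(1) = mex{} = 0
g(2) = mex{} = 0
g(3) = mex{0} = 1
g(4) = mex{0} = 1
g(5) = mex{0} = 1
g(6) = mex{0,1} = 2
g(7) = mex{1} = 0
g(8) = mex{1} = 0
g(9) = mex{1,2} = 0
So g(9) = 0.
The value of a disjunctive sum is the nim-sum of the parts.
Combined value = 12 ⊕ 0 = 12.

12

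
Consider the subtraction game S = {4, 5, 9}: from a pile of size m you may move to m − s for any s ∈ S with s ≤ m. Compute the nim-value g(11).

2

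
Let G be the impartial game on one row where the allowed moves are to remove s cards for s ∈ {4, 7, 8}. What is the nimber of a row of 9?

Compute g(0), g(1), … for moves {4, 7, 8}:
k:     0  1  2  3  4  5  6  7  8  9
g(k):  0  0  0  0  1  1  1  1  2  2
So g(9) = 2.

2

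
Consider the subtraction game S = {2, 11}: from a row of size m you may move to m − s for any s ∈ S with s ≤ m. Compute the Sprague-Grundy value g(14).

0

Grundy values for subtraction set {2, 11}:
g(0) = mex{} = 0
g(1) = mex{} = 0
g(2) = mex{0} = 1
g(3) = mex{0} = 1
g(4) = mex{1} = 0
g(5) = mex{1} = 0
g(6) = mex{0} = 1
g(7) = mex{0} = 1
g(8) = mex{1} = 0
g(9) = mex{1} = 0
g(10) = mex{0} = 1
g(11) = mex{0} = 1
g(12) = mex{0,1} = 2
g(13) = mex{1} = 0
g(14) = mex{1,2} = 0
So g(14) = 0.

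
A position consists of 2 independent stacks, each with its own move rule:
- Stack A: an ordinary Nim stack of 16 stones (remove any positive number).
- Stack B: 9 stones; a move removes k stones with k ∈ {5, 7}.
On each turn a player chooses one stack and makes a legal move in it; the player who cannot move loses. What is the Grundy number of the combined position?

Stack A is a plain Nim stack of size 16, so its Grundy value is 16.
Build the Grundy sequence for stack B with g(k) = mex{g(k−s) : s ∈ {5, 7}, s ≤ k}:
k:     0  1  2  3  4  5  6  7  8  9
g(k):  0  0  0  0  0  1  1  1  1  1
So g(9) = 1.
By the Sprague-Grundy theorem, the Grundy value of a sum of independent games is the XOR of the component values.
Combined value = 16 XOR 1 = 17.

17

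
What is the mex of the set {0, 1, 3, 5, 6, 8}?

2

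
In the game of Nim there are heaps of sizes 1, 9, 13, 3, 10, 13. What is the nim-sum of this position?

1

Write each in binary and XOR column by column:
  0001  (1)
  1001  (9)
  1101  (13)
  0011  (3)
  1010  (10)
  1101  (13)
  ----
  0001  (1)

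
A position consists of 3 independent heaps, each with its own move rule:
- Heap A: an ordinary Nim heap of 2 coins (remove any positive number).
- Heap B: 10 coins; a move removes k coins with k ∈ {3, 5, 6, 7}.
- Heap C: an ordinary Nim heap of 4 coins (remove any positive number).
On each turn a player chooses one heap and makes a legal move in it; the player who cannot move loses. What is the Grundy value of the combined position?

6

Heap A is a plain Nim heap of size 2, so its Grundy value is 2.
For heap B, compute g(0), g(1), … with moves {3, 5, 6, 7}:
k:     0  1  2  3  4  5  6  7  8  9 10
g(k):  0  0  0  1  1  1  2  2  2  3  0
So g(10) = 0.
Heap C is a plain Nim heap of size 4, so its Grundy value is 4.
The value of a disjunctive sum is the nim-sum of the parts.
Combined value = 2 XOR 0 XOR 4 = 6.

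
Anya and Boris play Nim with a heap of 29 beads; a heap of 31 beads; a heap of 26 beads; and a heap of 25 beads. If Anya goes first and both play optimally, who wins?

In binary:
  11101  (29)
  11111  (31)
  11010  (26)
  11001  (25)
  -----
  00001  (1)
The nim-sum is 1 ≠ 0, so this is an N-position: the player to move can win; Anya has a winning move.

Anya wins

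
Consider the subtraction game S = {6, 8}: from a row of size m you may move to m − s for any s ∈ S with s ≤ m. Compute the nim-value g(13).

2

Build the Grundy sequence with g(k) = mex{g(k−s) : s ∈ {6, 8}, s ≤ k}:
g(0) = mex{} = 0
g(1) = mex{} = 0
g(2) = mex{} = 0
g(3) = mex{} = 0
g(4) = mex{} = 0
g(5) = mex{} = 0
g(6) = mex{0} = 1
g(7) = mex{0} = 1
g(8) = mex{0} = 1
g(9) = mex{0} = 1
g(10) = mex{0} = 1
g(11) = mex{0} = 1
g(12) = mex{0,1} = 2
g(13) = mex{0,1} = 2
So g(13) = 2.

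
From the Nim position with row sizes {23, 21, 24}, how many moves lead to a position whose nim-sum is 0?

In binary:
  10111  (23)
  10101  (21)
  11000  (24)
  -----
  11010  (26)
The overall nim-sum is X = 26. A row of size p has a winning move iff p XOR X < p (reduce it to p XOR X).
  23: 23 XOR 26 = 13 < 23 — winning move (to 13).
  21: 21 XOR 26 = 15 < 21 — winning move (to 15).
  24: 24 XOR 26 = 2 < 24 — winning move (to 2).
That gives 3 winning moves.

3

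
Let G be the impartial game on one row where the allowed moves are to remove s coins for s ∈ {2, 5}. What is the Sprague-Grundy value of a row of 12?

2

Compute g(0), g(1), … for moves {2, 5}:
k:     0  1  2  3  4  5  6  7  8  9 10 11 12
g(k):  0  0  1  1  0  2  1  0  0  1  1  0  2
So g(12) = 2.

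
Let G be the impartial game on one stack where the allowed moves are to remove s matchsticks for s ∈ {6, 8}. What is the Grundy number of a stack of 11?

Compute g(0), g(1), … for moves {6, 8}:
k:     0  1  2  3  4  5  6  7  8  9 10 11
g(k):  0  0  0  0  0  0  1  1  1  1  1  1
So g(11) = 1.

1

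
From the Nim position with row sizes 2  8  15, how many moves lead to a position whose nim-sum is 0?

1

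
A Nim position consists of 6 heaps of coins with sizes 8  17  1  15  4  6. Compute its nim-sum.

Compute the nim-sum pairwise:
8 ^ 17 = 25
25 ^ 1 = 24
24 ^ 15 = 23
23 ^ 4 = 19
19 ^ 6 = 21

21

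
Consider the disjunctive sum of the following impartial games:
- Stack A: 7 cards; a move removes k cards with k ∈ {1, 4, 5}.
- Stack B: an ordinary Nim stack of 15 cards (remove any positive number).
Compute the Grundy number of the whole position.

For stack A, compute g(0), g(1), … with moves {1, 4, 5}:
k:     0  1  2  3  4  5  6  7
g(k):  0  1  0  1  2  3  2  3
So g(7) = 3.
Stack B is a plain Nim stack of size 15, so its Grundy value is 15.
The value of a disjunctive sum is the nim-sum of the parts.
Combined value = 3 XOR 15 = 12.

12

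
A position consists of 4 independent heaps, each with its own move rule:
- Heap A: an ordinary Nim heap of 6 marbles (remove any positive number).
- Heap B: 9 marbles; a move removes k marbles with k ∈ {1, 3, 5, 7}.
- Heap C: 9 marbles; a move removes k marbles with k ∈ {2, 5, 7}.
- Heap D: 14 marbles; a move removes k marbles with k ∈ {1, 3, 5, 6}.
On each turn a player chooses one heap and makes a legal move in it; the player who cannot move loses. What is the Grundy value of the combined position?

Heap A is a plain Nim heap of size 6, so its Grundy value is 6.
Build the Grundy sequence for heap B with g(k) = mex{g(k−s) : s ∈ {1, 3, 5, 7}, s ≤ k}:
k:     0  1  2  3  4  5  6  7  8  9
g(k):  0  1  0  1  0  1  0  1  0  1
So g(9) = 1.
Grundy values for heap C (subtraction set {2, 5, 7}):
k:     0  1  2  3  4  5  6  7  8  9
g(k):  0  0  1  1  0  2  1  3  2  2
So g(9) = 2.
Grundy values for heap D (subtraction set {1, 3, 5, 6}):
g(0) = mex{} = 0
g(1) = mex{0} = 1
g(2) = mex{1} = 0
g(3) = mex{0} = 1
g(4) = mex{1} = 0
g(5) = mex{0} = 1
g(6) = mex{0,1} = 2
g(7) = mex{0,1,2} = 3
g(8) = mex{0,1,3} = 2
g(9) = mex{0,1,2} = 3
g(10) = mex{0,1,3} = 2
g(11) = mex{1,2} = 0
g(12) = mex{0,2,3} = 1
g(13) = mex{1,2,3} = 0
g(14) = mex{0,2,3} = 1
So g(14) = 1.
The value of a disjunctive sum is the nim-sum of the parts.
Combined value = 6 XOR 1 XOR 2 XOR 1 = 4.

4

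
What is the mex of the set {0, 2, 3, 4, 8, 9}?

0 is in the set but 1 is not, so the mex is 1.

1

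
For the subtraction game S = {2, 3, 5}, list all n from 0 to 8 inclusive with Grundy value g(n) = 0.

0, 1, 7, 8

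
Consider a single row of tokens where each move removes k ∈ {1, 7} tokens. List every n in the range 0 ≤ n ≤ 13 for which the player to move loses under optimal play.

Grundy values for subtraction set {1, 7}:
k:     0  1  2  3  4  5  6  7  8  9 10 11 12 13
g(k):  0  1  0  1  0  1  0  1  0  1  0  1  0  1
The P-positions (g = 0) in 0..13 are 0, 2, 4, 6, 8, 10, 12.

0, 2, 4, 6, 8, 10, 12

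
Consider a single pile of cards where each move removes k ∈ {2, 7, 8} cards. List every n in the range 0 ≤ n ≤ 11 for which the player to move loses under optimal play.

0, 1, 4, 5, 10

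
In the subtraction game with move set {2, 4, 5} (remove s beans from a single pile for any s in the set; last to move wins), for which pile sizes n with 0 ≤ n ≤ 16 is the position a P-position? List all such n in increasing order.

Compute g(0), g(1), … for moves {2, 4, 5}:
k:     0  1  2  3  4  5  6  7  8  9 10 11 12 13 14 15 16
g(k):  0  0  1  1  2  2  3  0  0  1  1  2  2  3  0  0  1
The P-positions (g = 0) in 0..16 are 0, 1, 7, 8, 14, 15.

0, 1, 7, 8, 14, 15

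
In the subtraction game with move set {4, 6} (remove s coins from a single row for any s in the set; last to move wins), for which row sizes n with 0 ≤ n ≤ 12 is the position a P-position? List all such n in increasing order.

0, 1, 2, 3, 10, 11, 12

Build the Grundy sequence with g(k) = mex{g(k−s) : s ∈ {4, 6}, s ≤ k}:
k:     0  1  2  3  4  5  6  7  8  9 10 11 12
g(k):  0  0  0  0  1  1  1  1  2  2  0  0  0
The P-positions (g = 0) in 0..12 are 0, 1, 2, 3, 10, 11, 12.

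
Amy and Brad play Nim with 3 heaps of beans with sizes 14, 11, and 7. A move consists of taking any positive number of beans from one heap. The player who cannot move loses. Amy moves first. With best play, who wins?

Amy wins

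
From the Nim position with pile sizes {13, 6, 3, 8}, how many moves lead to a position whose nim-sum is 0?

Compute the nim-sum pairwise:
13 ⊕ 6 = 11
11 ⊕ 3 = 8
8 ⊕ 8 = 0
The nim-sum is already 0, so every move leaves a nonzero nim-sum — there are no winning moves.

0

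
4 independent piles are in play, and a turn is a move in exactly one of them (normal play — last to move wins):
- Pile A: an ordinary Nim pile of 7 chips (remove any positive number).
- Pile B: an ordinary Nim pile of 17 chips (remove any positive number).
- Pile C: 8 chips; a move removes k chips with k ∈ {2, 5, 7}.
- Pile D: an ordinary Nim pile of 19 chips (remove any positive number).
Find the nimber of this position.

7

Pile A is a plain Nim pile of size 7, so its Grundy value is 7.
Pile B is a plain Nim pile of size 17, so its Grundy value is 17.
For pile C, compute g(0), g(1), … with moves {2, 5, 7}:
k:     0  1  2  3  4  5  6  7  8
g(k):  0  0  1  1  0  2  1  3  2
So g(8) = 2.
Pile D is a plain Nim pile of size 19, so its Grundy value is 19.
The value of a disjunctive sum is the nim-sum of the parts.
Combined value = 7 ⊕ 17 ⊕ 2 ⊕ 19 = 7.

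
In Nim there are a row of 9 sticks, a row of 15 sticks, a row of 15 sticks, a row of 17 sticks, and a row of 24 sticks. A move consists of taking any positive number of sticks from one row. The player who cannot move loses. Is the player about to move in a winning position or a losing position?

Losing position

In binary:
  01001  (9)
  01111  (15)
  01111  (15)
  10001  (17)
  11000  (24)
  -----
  00000  (0)
The nim-sum is 0, so this is a P-position: the player to move is in a losing position under optimal play.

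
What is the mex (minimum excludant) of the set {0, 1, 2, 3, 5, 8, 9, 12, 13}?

4

The values 0, 1, 2, 3 are all present; 4 is the first non-negative integer missing from the set.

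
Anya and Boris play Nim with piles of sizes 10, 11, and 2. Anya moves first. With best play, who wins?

In binary:
  1010  (10)
  1011  (11)
  0010  (2)
  ----
  0011  (3)
The nim-sum is 3 ≠ 0, so this is an N-position: the player to move can win; Anya has a winning move.

Anya wins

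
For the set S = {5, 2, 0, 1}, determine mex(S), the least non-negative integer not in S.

3

The values 0, 1, 2 are all present; 3 is the first non-negative integer missing from the set.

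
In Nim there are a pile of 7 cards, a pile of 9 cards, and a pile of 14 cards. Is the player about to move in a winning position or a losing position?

Compute the nim-sum pairwise:
7 ^ 9 = 14
14 ^ 14 = 0
The nim-sum is 0, so this is a P-position: the player to move is in a losing position under optimal play.

Losing position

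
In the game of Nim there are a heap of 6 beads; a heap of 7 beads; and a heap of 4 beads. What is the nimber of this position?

5

Write each in binary and XOR column by column:
  110  (6)
  111  (7)
  100  (4)
  ---
  101  (5)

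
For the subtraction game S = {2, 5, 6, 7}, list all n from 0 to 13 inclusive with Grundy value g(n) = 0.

0, 1, 4, 12, 13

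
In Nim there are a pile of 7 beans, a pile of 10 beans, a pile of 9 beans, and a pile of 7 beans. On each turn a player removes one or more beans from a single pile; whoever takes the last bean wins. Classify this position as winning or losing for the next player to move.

Winning position

In binary:
  0111  (7)
  1010  (10)
  1001  (9)
  0111  (7)
  ----
  0011  (3)
The nim-sum is 3 ≠ 0, so this is an N-position: the player to move can win.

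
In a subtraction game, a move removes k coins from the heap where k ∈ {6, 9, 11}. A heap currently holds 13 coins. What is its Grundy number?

Build the Grundy sequence with g(k) = mex{g(k−s) : s ∈ {6, 9, 11}, s ≤ k}:
k:     0  1  2  3  4  5  6  7  8  9 10 11 12 13
g(k):  0  0  0  0  0  0  1  1  1  1  1  1  2  2
So g(13) = 2.

2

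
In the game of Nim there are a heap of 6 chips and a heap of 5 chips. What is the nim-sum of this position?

Write each in binary and XOR column by column:
  110  (6)
  101  (5)
  ---
  011  (3)

3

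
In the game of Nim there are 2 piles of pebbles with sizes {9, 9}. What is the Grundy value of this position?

Nim-sum: 9 XOR 9 = 0.

0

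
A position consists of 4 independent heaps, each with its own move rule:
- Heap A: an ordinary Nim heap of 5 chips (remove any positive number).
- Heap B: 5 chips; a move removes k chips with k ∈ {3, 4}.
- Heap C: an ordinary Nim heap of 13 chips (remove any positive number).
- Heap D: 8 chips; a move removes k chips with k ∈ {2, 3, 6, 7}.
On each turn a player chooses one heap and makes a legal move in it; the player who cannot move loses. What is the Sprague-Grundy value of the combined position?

Heap A is a plain Nim heap of size 5, so its Grundy value is 5.
Grundy values for heap B (subtraction set {3, 4}):
k:     0  1  2  3  4  5
g(k):  0  0  0  1  1  1
So g(5) = 1.
Heap C is a plain Nim heap of size 13, so its Grundy value is 13.
For heap D, compute g(0), g(1), … with moves {2, 3, 6, 7}:
k:     0  1  2  3  4  5  6  7  8
g(k):  0  0  1  1  2  0  3  1  2
So g(8) = 2.
By the Sprague-Grundy theorem, the Grundy value of a sum of independent games is the XOR of the component values.
Combined value = 5 ⊕ 1 ⊕ 13 ⊕ 2 = 11.

11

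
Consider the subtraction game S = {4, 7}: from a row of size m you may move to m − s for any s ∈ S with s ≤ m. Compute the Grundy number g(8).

2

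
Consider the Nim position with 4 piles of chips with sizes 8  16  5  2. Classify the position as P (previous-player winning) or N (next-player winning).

Write each in binary and XOR column by column:
  01000  (8)
  10000  (16)
  00101  (5)
  00010  (2)
  -----
  11111  (31)
The nim-sum is 31 ≠ 0, so this is an N-position: the player to move can win.

N-position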